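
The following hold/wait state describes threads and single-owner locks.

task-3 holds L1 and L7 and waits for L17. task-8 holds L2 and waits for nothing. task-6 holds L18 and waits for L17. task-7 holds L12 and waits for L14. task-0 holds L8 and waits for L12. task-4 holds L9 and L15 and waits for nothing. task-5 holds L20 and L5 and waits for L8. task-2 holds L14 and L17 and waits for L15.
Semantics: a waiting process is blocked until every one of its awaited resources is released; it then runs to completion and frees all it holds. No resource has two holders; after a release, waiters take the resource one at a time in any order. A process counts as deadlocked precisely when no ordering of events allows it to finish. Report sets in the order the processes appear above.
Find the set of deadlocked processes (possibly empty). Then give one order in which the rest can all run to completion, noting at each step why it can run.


The deadlocked set is empty.
Key observation: all waits point, directly or indirectly, at processes that can finish, so nothing is permanently blocked.
One completion order for the rest: task-4, task-2, task-7, task-8, task-6, task-3, task-0, task-5.
Walking it through:
  task-4: no waits; runs immediately, freeing L9 and L15
  run task-2 (all its waits — L15 — are resolved); releases L14 and L17
  run task-7 (all its waits — L14 — are resolved); releases L12
  task-8: no waits; runs immediately, freeing L2
  run task-6 (all its waits — L17 — are resolved); releases L18
  run task-3 (all its waits — L17 — are resolved); releases L1 and L7
  run task-0 (all its waits — L12 — are resolved); releases L8
  run task-5 (all its waits — L8 — are resolved); releases L20 and L5


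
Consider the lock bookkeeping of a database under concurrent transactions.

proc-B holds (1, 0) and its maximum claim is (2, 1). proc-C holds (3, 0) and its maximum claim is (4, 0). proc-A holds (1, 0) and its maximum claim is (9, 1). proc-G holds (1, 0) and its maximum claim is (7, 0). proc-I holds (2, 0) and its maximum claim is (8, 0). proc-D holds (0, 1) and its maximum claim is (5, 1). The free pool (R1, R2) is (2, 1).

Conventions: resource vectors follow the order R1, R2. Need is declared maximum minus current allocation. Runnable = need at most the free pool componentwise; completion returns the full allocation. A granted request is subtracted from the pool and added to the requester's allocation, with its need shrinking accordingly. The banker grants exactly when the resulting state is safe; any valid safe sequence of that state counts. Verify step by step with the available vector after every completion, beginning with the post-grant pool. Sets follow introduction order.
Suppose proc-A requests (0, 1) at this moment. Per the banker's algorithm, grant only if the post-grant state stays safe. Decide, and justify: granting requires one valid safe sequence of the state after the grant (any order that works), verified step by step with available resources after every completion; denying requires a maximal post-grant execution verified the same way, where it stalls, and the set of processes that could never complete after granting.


GRANT: granting preserves safety; a valid post-grant sequence is proc-C, proc-D, proc-B, proc-I, proc-A, proc-G.
Key observation: even at the reduced pool (2, 0), proc-C fits immediately, so safety survives the grant.
Check on the post-grant state, step by step:
  pool = (2, 0)
  run proc-C (needs (1, 0), free (2, 0)); after release of (3, 0) the pool is (5, 0)
  run proc-D (needs (5, 0), free (5, 0)); after release of (0, 1) the pool is (5, 1)
  run proc-B (needs (1, 1), free (5, 1)); after release of (1, 0) the pool is (6, 1)
  run proc-I (needs (6, 0), free (6, 1)); after release of (2, 0) the pool is (8, 1)
  run proc-A (needs (8, 0), free (8, 1)); after release of (1, 1) the pool is (9, 2)
  run proc-G (needs (6, 0), free (9, 2)); after release of (1, 0) the pool is (10, 2)


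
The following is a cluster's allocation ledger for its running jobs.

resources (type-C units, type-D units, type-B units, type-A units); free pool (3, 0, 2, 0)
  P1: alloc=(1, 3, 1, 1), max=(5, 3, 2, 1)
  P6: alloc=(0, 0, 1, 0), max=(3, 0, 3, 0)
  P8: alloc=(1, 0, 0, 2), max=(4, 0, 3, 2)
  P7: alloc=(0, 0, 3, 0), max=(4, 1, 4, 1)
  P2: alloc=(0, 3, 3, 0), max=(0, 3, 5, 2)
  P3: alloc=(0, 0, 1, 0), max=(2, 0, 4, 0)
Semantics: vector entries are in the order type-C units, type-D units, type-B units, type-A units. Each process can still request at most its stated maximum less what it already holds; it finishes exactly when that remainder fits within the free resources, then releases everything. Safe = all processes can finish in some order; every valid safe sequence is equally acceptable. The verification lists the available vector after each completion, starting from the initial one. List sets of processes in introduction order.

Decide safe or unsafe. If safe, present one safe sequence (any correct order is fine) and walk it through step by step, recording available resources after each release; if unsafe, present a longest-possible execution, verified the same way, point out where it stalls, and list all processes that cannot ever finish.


The state is SAFE; one workable sequence: P6, P8, P1, P7, P3, P2.
Key observation: reading the order forward, P6 is the first process whose need (3, 0, 2, 0) meets the free pool (3, 0, 2, 0) exactly on a resource it requests.
Walking it through:
  pool = (3, 0, 2, 0)
  run P6 (needs (3, 0, 2, 0), free (3, 0, 2, 0)); after release of (0, 0, 1, 0) the pool is (3, 0, 3, 0)
  run P8 (needs (3, 0, 3, 0), free (3, 0, 3, 0)); after release of (1, 0, 0, 2) the pool is (4, 0, 3, 2)
  run P1 (needs (4, 0, 1, 0), free (4, 0, 3, 2)); after release of (1, 3, 1, 1) the pool is (5, 3, 4, 3)
  run P7 (needs (4, 1, 1, 1), free (5, 3, 4, 3)); after release of (0, 0, 3, 0) the pool is (5, 3, 7, 3)
  run P3 (needs (2, 0, 3, 0), free (5, 3, 7, 3)); after release of (0, 0, 1, 0) the pool is (5, 3, 8, 3)
  run P2 (needs (0, 0, 2, 2), free (5, 3, 8, 3)); after release of (0, 3, 3, 0) the pool is (5, 6, 11, 3)


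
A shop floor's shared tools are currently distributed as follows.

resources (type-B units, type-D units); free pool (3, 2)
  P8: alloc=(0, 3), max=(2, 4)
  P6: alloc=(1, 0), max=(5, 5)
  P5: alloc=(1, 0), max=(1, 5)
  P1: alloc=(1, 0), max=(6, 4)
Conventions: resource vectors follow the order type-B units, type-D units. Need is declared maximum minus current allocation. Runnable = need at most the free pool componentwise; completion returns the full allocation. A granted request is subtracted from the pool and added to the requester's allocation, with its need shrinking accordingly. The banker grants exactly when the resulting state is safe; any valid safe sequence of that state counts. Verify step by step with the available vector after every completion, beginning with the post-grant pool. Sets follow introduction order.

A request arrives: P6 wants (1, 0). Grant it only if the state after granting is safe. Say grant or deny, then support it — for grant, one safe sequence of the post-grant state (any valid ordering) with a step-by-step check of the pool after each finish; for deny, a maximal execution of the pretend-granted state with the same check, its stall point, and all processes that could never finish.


GRANT: granting preserves safety; a valid post-grant sequence is P8, P5, P6, P1.
Key observation: even at the reduced pool (2, 2), P8 fits immediately, so safety survives the grant.
Verifying the post-grant state step by step:
  pool = (2, 2)
  P8 needs (2, 1) <= (2, 2) -> finishes; pool += (0, 3) = (2, 5)
  P5 needs (0, 5) <= (2, 5) -> finishes; pool += (1, 0) = (3, 5)
  P6 needs (3, 5) <= (3, 5) -> finishes; pool += (2, 0) = (5, 5)
  P1 needs (5, 4) <= (5, 5) -> finishes; pool += (1, 0) = (6, 5)


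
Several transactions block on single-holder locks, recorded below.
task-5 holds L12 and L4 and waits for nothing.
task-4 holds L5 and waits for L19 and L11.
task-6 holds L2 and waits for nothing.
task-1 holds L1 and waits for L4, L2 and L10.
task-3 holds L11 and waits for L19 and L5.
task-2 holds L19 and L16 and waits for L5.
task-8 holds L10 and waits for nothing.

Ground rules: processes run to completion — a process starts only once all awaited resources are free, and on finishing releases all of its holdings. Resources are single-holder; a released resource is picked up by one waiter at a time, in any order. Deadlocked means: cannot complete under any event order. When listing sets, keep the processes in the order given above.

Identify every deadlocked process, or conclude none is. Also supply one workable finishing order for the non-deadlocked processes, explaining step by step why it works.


The deadlocked set is task-4, task-3 and task-2.
Key observation: the knot is the closed ring of waits task-4 -> task-3 -> task-4; task-2 is caught in further circular waits.
One completion order for the rest: task-6, task-8, task-5, task-1.
Step-by-step check:
  task-6 waits on nothing -> runs at once and releases L2
  task-8 waits on nothing -> runs at once and releases L10
  task-5 waits on nothing -> runs at once and releases L12 and L4
  task-1: everything it awaited (L4, L2 and L10) is free; runs, freeing L1


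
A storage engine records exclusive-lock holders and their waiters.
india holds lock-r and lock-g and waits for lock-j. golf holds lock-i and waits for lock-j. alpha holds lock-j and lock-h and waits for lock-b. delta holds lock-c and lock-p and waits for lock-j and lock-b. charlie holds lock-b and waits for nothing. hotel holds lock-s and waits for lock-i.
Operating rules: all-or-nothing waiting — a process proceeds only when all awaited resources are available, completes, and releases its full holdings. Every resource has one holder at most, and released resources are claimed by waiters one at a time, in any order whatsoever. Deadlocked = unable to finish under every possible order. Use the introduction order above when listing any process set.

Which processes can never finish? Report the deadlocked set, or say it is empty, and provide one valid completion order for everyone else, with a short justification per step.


No process is deadlocked.
Key observation: the wait graph is acyclic; completion cascades from the unblocked processes through everyone else.
A valid finishing order for the others: charlie, alpha, delta, golf, india, hotel.
Verifying each step:
  run charlie (it waits on nothing); releases lock-b
  run alpha (all its waits — lock-b — are resolved); releases lock-j and lock-h
  run delta (all its waits — lock-j and lock-b — are resolved); releases lock-c and lock-p
  run golf (all its waits — lock-j — are resolved); releases lock-i
  run india (all its waits — lock-j — are resolved); releases lock-r and lock-g
  run hotel (all its waits — lock-i — are resolved); releases lock-s


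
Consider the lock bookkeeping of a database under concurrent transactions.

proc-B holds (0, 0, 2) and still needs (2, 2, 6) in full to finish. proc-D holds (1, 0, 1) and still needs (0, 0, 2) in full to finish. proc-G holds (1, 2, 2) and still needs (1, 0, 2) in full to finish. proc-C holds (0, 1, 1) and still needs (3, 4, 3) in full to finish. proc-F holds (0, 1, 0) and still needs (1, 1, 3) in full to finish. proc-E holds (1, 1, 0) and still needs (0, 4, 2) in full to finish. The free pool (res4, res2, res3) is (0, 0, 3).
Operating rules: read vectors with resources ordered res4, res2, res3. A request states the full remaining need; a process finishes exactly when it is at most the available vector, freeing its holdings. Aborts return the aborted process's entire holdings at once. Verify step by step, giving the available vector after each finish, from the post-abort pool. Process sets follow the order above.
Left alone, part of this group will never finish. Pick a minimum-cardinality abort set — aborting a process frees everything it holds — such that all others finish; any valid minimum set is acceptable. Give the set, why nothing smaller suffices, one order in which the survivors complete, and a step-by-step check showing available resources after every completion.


The answer: abort proc-C.
Key observation: before aborting proc-C, proc-E was permanently blocked — no order could ever run it; afterwards it completes at step 4.
Minimality: the empty abort set fails — the state is deadlocked as it stands.
One survivor order: proc-D, proc-F, proc-G, proc-E, proc-B. Check, step by step (post-abort pool first):
  pool = (0, 1, 4)
  proc-D needs (0, 0, 2) <= (0, 1, 4) -> finishes; pool += (1, 0, 1) = (1, 1, 5)
  proc-F needs (1, 1, 3) <= (1, 1, 5) -> finishes; pool += (0, 1, 0) = (1, 2, 5)
  proc-G needs (1, 0, 2) <= (1, 2, 5) -> finishes; pool += (1, 2, 2) = (2, 4, 7)
  proc-E needs (0, 4, 2) <= (2, 4, 7) -> finishes; pool += (1, 1, 0) = (3, 5, 7)
  proc-B needs (2, 2, 6) <= (3, 5, 7) -> finishes; pool += (0, 0, 2) = (3, 5, 9)


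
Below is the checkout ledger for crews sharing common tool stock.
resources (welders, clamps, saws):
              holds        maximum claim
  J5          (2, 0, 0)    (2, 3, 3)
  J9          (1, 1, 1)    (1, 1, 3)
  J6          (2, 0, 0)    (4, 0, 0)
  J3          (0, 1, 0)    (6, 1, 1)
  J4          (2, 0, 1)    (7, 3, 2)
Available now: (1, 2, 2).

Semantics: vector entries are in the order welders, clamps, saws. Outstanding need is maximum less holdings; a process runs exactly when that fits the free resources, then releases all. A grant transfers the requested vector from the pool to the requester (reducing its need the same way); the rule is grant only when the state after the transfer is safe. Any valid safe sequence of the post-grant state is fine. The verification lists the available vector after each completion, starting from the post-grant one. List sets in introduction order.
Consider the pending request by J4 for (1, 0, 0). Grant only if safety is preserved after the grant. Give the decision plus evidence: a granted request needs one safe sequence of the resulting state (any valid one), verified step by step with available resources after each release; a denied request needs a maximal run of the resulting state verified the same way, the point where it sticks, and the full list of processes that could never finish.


GRANT — the state after the grant stays safe, e.g. via J9, J5, J6, J4, J3.
Key observation: after the grant the pool drops to (0, 2, 2), which still lets J9 finish first and unwind the rest.
Verifying the post-grant state step by step:
  pool = (0, 2, 2)
  J9: need (0, 0, 2) fits (0, 2, 2); releases (1, 1, 1), pool now (1, 3, 3)
  J5: need (0, 3, 3) fits (1, 3, 3); releases (2, 0, 0), pool now (3, 3, 3)
  J6: need (2, 0, 0) fits (3, 3, 3); releases (2, 0, 0), pool now (5, 3, 3)
  J4: need (4, 3, 1) fits (5, 3, 3); releases (3, 0, 1), pool now (8, 3, 4)
  J3: need (6, 0, 1) fits (8, 3, 4); releases (0, 1, 0), pool now (8, 4, 4)


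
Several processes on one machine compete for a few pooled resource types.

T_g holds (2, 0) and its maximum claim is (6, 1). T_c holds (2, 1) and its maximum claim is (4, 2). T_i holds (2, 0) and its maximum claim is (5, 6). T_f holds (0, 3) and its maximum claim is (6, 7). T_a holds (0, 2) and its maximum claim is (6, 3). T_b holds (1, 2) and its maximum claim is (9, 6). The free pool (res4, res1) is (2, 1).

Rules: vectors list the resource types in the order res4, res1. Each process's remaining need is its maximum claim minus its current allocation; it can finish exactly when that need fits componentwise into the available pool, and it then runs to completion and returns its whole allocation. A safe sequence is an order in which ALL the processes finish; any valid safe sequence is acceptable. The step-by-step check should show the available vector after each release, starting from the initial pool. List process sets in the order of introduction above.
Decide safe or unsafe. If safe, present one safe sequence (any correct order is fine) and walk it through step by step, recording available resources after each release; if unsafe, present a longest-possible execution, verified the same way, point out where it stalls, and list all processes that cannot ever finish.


The state is SAFE; one workable sequence: T_c, T_g, T_a, T_f, T_i, T_b.
Key observation: at T_c the run first touches a limit — (2, 1) against (2, 1), exact on a resource it actually requests.
Step-by-step check:
  pool = (2, 1)
  run T_c (needs (2, 1), free (2, 1)); after release of (2, 1) the pool is (4, 2)
  run T_g (needs (4, 1), free (4, 2)); after release of (2, 0) the pool is (6, 2)
  run T_a (needs (6, 1), free (6, 2)); after release of (0, 2) the pool is (6, 4)
  run T_f (needs (6, 4), free (6, 4)); after release of (0, 3) the pool is (6, 7)
  run T_i (needs (3, 6), free (6, 7)); after release of (2, 0) the pool is (8, 7)
  run T_b (needs (8, 4), free (8, 7)); after release of (1, 2) the pool is (9, 9)


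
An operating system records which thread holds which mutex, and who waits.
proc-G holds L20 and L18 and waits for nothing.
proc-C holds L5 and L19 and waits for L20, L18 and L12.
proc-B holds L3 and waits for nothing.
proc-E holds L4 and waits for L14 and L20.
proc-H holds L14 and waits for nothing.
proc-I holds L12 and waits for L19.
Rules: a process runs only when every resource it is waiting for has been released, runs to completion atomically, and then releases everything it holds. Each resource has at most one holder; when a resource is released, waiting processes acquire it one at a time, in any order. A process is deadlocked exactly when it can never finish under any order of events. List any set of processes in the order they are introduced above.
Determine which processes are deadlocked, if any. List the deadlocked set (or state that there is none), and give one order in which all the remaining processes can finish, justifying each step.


The deadlocked set is proc-C and proc-I.
Key observation: the cycle proc-C -> proc-I -> proc-C can never break — each member waits on the next; no other process is dragged down with it.
The rest can finish in the order proc-G, proc-H, proc-E, proc-B.
Verifying each step:
  proc-G waits on nothing -> runs at once and releases L20 and L18
  proc-H waits on nothing -> runs at once and releases L14
  proc-E waits on L14 and L20 — all released -> runs and releases L4
  proc-B waits on nothing -> runs at once and releases L3


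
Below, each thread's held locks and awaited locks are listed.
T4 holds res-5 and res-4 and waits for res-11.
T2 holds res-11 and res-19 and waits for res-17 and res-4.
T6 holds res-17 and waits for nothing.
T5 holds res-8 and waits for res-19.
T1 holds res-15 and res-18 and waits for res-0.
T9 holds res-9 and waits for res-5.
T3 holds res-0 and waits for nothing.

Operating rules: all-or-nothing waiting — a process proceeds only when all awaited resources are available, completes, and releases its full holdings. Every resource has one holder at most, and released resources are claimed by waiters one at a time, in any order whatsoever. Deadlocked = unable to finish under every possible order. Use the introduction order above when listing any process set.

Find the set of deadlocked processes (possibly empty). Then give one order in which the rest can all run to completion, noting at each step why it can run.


Deadlocked: T4, T2, T5 and T9.
Key observation: the loop T4 -> T2 -> T4 blocks itself forever; T5 and T9 wait into the deadlock from upstream.
A valid finishing order for the others: T3, T1, T6.
Check, step by step:
  T3 waits on nothing -> runs at once and releases res-0
  T1 waits on res-0 — all released -> runs and releases res-15 and res-18
  T6 waits on nothing -> runs at once and releases res-17


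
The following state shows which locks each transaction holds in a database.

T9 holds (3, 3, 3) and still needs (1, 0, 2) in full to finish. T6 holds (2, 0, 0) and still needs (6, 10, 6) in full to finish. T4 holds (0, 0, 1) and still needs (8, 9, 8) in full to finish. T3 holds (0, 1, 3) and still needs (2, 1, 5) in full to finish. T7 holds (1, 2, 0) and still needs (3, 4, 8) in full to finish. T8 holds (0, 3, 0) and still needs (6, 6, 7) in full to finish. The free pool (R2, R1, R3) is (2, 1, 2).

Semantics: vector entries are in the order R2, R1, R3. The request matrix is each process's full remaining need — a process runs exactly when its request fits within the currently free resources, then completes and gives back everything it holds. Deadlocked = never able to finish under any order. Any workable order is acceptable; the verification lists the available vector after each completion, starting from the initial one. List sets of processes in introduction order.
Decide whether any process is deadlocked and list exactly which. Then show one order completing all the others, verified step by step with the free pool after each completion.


The deadlocked set is empty.
Key observation: starting with T9, each completion frees enough for the next — no one is permanently blocked.
The rest can finish in the order T9, T3, T7, T8, T6, T4. Verifying each step:
  pool = (2, 1, 2)
  T9: need (1, 0, 2) fits (2, 1, 2); releases (3, 3, 3), pool now (5, 4, 5)
  T3: need (2, 1, 5) fits (5, 4, 5); releases (0, 1, 3), pool now (5, 5, 8)
  T7: need (3, 4, 8) fits (5, 5, 8); releases (1, 2, 0), pool now (6, 7, 8)
  T8: need (6, 6, 7) fits (6, 7, 8); releases (0, 3, 0), pool now (6, 10, 8)
  T6: need (6, 10, 6) fits (6, 10, 8); releases (2, 0, 0), pool now (8, 10, 8)
  T4: need (8, 9, 8) fits (8, 10, 8); releases (0, 0, 1), pool now (8, 10, 9)


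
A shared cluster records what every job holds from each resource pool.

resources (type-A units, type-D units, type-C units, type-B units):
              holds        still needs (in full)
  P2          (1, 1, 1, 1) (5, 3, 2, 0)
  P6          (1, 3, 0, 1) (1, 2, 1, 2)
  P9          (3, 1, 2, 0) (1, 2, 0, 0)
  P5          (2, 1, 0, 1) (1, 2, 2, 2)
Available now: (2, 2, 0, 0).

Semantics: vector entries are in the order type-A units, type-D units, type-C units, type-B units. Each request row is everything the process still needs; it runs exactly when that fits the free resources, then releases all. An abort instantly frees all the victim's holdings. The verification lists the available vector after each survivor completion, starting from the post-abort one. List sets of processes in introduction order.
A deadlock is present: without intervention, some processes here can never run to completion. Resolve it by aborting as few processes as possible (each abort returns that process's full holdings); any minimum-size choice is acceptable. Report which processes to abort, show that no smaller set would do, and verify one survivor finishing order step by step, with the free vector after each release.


Minimum abort set: P6.
Key observation: before aborting P6, P5 was permanently blocked — no order could ever run it; afterwards it completes at step 3.
Why nothing smaller works: aborting no one leaves the state deadlocked as given.
One survivor order: P9, P2, P5. Step-by-step check (post-abort pool first):
  pool = (3, 5, 0, 1)
  run P9 (needs (1, 2, 0, 0), free (3, 5, 0, 1)); after release of (3, 1, 2, 0) the pool is (6, 6, 2, 1)
  run P2 (needs (5, 3, 2, 0), free (6, 6, 2, 1)); after release of (1, 1, 1, 1) the pool is (7, 7, 3, 2)
  run P5 (needs (1, 2, 2, 2), free (7, 7, 3, 2)); after release of (2, 1, 0, 1) the pool is (9, 8, 3, 3)


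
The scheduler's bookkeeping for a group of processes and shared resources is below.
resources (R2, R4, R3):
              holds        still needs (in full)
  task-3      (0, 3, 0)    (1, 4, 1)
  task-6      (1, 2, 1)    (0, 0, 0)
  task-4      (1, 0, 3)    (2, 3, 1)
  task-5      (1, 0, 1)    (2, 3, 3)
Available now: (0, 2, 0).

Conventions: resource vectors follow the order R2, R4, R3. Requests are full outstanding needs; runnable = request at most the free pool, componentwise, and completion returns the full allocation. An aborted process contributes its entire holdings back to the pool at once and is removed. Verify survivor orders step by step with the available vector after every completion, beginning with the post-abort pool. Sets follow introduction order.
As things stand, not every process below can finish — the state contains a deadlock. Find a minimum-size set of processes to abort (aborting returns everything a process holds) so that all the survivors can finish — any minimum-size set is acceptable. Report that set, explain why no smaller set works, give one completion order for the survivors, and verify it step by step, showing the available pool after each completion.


Minimum abort set: task-4.
Key observation: before aborting task-4, task-5 was permanently blocked — no order could ever run it; afterwards it completes at step 2.
Minimality: the empty abort set fails — the state is deadlocked as it stands.
The survivors complete as task-6, task-5, task-3. Walking it through (starting from the post-abort pool):
  pool = (1, 2, 3)
  task-6: need (0, 0, 0) fits (1, 2, 3); releases (1, 2, 1), pool now (2, 4, 4)
  task-5: need (2, 3, 3) fits (2, 4, 4); releases (1, 0, 1), pool now (3, 4, 5)
  task-3: need (1, 4, 1) fits (3, 4, 5); releases (0, 3, 0), pool now (3, 7, 5)


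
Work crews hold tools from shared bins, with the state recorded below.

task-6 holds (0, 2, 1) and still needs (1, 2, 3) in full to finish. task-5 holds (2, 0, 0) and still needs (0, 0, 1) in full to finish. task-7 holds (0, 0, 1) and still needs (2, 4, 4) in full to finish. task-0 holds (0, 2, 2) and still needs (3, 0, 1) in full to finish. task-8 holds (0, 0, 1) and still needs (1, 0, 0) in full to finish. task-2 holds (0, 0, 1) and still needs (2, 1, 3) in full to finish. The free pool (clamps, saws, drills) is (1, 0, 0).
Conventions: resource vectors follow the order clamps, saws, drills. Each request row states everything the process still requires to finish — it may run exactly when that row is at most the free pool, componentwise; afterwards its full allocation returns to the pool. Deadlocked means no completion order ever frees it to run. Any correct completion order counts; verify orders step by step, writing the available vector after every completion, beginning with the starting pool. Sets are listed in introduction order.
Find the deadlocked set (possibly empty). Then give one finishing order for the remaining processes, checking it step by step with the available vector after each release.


No process is deadlocked.
Key observation: beginning at task-8, releases accumulate fast enough that every process eventually fits.
One completion order for the rest: task-8, task-5, task-0, task-2, task-6, task-7. Check, step by step:
  pool = (1, 0, 0)
  task-8 needs (1, 0, 0) <= (1, 0, 0) -> finishes; pool += (0, 0, 1) = (1, 0, 1)
  task-5 needs (0, 0, 1) <= (1, 0, 1) -> finishes; pool += (2, 0, 0) = (3, 0, 1)
  task-0 needs (3, 0, 1) <= (3, 0, 1) -> finishes; pool += (0, 2, 2) = (3, 2, 3)
  task-2 needs (2, 1, 3) <= (3, 2, 3) -> finishes; pool += (0, 0, 1) = (3, 2, 4)
  task-6 needs (1, 2, 3) <= (3, 2, 4) -> finishes; pool += (0, 2, 1) = (3, 4, 5)
  task-7 needs (2, 4, 4) <= (3, 4, 5) -> finishes; pool += (0, 0, 1) = (3, 4, 6)


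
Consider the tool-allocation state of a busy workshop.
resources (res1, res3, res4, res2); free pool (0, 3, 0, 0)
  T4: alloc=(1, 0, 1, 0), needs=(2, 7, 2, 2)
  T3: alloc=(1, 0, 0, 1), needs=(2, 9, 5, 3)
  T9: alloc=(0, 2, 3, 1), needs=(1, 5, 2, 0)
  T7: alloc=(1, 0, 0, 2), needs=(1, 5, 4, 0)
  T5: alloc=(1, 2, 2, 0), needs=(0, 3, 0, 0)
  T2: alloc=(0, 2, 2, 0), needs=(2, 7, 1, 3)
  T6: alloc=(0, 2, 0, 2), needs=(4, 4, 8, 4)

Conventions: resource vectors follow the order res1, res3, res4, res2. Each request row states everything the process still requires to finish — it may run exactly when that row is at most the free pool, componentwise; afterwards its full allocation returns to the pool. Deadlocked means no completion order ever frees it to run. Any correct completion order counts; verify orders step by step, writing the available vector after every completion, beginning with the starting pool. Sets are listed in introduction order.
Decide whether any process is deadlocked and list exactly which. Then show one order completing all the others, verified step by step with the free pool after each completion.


No process is deadlocked.
Key observation: T5 leads a chain of completions in which each release enables another process.
A valid finishing order for the others: T5, T9, T7, T2, T4, T3, T6. Walking it through:
  pool = (0, 3, 0, 0)
  T5 needs (0, 3, 0, 0) <= (0, 3, 0, 0) -> finishes; pool += (1, 2, 2, 0) = (1, 5, 2, 0)
  T9 needs (1, 5, 2, 0) <= (1, 5, 2, 0) -> finishes; pool += (0, 2, 3, 1) = (1, 7, 5, 1)
  T7 needs (1, 5, 4, 0) <= (1, 7, 5, 1) -> finishes; pool += (1, 0, 0, 2) = (2, 7, 5, 3)
  T2 needs (2, 7, 1, 3) <= (2, 7, 5, 3) -> finishes; pool += (0, 2, 2, 0) = (2, 9, 7, 3)
  T4 needs (2, 7, 2, 2) <= (2, 9, 7, 3) -> finishes; pool += (1, 0, 1, 0) = (3, 9, 8, 3)
  T3 needs (2, 9, 5, 3) <= (3, 9, 8, 3) -> finishes; pool += (1, 0, 0, 1) = (4, 9, 8, 4)
  T6 needs (4, 4, 8, 4) <= (4, 9, 8, 4) -> finishes; pool += (0, 2, 0, 2) = (4, 11, 8, 6)


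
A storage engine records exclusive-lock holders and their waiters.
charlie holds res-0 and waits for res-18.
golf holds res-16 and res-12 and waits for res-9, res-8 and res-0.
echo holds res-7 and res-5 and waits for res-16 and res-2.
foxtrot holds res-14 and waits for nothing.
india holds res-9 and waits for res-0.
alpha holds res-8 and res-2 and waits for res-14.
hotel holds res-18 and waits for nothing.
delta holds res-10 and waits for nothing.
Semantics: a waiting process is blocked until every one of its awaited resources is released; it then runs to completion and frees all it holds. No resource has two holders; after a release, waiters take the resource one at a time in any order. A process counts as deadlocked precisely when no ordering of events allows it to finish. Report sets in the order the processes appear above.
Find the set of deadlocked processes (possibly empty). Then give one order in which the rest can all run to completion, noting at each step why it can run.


The deadlocked set is empty.
Key observation: every chain of waits terminates; starting from the processes that wait on nothing, all the rest unlock in turn.
One completion order for the rest: hotel, charlie, india, delta, foxtrot, alpha, golf, echo.
Step-by-step check:
  run hotel (it waits on nothing); releases res-18
  charlie waits on res-18 — all released -> runs and releases res-0
  india waits on res-0 — all released -> runs and releases res-9
  run delta (it waits on nothing); releases res-10
  run foxtrot (it waits on nothing); releases res-14
  alpha waits on res-14 — all released -> runs and releases res-8 and res-2
  golf waits on res-9, res-8 and res-0 — all released -> runs and releases res-16 and res-12
  echo waits on res-16 and res-2 — all released -> runs and releases res-7 and res-5


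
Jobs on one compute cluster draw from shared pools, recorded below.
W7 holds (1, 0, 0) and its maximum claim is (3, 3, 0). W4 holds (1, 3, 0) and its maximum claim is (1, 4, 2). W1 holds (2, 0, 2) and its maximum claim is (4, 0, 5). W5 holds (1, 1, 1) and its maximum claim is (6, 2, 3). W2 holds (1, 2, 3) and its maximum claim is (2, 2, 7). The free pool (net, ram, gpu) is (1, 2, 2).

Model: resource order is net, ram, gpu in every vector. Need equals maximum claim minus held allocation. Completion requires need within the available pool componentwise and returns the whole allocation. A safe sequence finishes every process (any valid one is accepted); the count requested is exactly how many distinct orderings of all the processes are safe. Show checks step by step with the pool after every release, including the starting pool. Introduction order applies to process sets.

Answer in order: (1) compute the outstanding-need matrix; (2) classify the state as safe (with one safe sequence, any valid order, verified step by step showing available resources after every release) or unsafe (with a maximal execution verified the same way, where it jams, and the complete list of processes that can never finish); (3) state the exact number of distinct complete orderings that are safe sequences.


(1) Outstanding need per process (order net, ram, gpu):
  W7: (2, 3, 0)
  W4: (0, 1, 2)
  W1: (2, 0, 3)
  W5: (5, 1, 2)
  W2: (1, 0, 4)
(2) UNSAFE — no complete ordering exists.
Key observation: after W4, W7 the pool peaks at (3, 5, 2), and each blocked process is short somewhere: W1 on gpu; W5 on net; W2 on gpu.
The run W4, W7 cannot be extended any further. Verifying each step:
  pool = (1, 2, 2)
  run W4 (needs (0, 1, 2), free (1, 2, 2)); after release of (1, 3, 0) the pool is (2, 5, 2)
  run W7 (needs (2, 3, 0), free (2, 5, 2)); after release of (1, 0, 0) the pool is (3, 5, 2)
  W1 cannot run: need (2, 0, 3) vs free (3, 5, 2) (insufficient gpu)
  W5 cannot run: need (5, 1, 2) vs free (3, 5, 2) (insufficient net)
  W2 cannot run: need (1, 0, 4) vs free (3, 5, 2) (insufficient gpu)
Permanently blocked: W1, W5 and W2.
(3) The exact count: 0 of the possible complete orderings are safe sequences.


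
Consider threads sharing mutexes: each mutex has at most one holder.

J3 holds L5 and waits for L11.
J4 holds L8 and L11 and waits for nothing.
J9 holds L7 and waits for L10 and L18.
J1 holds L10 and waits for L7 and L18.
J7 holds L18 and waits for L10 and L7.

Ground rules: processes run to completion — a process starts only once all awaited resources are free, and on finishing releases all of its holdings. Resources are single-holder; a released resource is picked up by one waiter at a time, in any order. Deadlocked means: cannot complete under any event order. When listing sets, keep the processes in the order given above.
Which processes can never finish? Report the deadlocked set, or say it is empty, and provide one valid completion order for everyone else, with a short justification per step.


Deadlocked: J9, J1 and J7.
Key observation: the waits loop around J9 -> J1 -> J9 with no way out; J7 is caught in further circular waits.
One completion order for the rest: J4, J3.
Verifying each step:
  J4: no waits; runs immediately, freeing L8 and L11
  J3: everything it awaited (L11) is free; runs, freeing L5


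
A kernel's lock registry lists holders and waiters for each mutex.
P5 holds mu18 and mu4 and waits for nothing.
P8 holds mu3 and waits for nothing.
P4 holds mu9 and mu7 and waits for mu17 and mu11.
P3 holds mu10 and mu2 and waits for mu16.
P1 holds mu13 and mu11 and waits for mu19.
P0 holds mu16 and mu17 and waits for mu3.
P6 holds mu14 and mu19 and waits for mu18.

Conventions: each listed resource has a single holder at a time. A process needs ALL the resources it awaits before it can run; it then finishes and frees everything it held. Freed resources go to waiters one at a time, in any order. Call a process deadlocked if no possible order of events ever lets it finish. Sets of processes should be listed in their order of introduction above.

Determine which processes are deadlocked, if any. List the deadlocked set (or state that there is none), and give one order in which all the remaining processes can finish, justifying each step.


Nothing here is deadlocked.
Key observation: although several processes wait, no cycle exists — each chain bottoms out at a free runner.
One completion order for the rest: P5, P8, P0, P3, P6, P1, P4.
Verifying each step:
  run P5 (it waits on nothing); releases mu18 and mu4
  run P8 (it waits on nothing); releases mu3
  P0 waits on mu3 — all released -> runs and releases mu16 and mu17
  P3 waits on mu16 — all released -> runs and releases mu10 and mu2
  P6 waits on mu18 — all released -> runs and releases mu14 and mu19
  P1 waits on mu19 — all released -> runs and releases mu13 and mu11
  P4 waits on mu17 and mu11 — all released -> runs and releases mu9 and mu7


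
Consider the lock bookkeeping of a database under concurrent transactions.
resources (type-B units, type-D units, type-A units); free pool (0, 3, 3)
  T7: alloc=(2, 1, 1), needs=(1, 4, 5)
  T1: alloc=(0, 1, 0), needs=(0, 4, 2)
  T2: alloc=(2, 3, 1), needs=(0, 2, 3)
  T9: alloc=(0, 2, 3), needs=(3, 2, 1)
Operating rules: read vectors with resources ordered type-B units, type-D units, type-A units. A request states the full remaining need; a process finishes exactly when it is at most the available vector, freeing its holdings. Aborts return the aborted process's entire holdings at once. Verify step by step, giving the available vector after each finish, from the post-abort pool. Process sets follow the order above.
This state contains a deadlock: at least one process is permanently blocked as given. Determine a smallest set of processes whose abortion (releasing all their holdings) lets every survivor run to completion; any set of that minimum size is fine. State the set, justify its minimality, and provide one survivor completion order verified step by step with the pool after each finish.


Minimum abort set: T9.
Key observation: aborting T9 returns (0, 2, 3), and T7 — hopeless before — runs at step 2 with the returned capacity in the pool.
No smaller set exists: with zero aborts the deadlock remains.
The survivors complete as T2, T7, T1. Walking it through (starting from the post-abort pool):
  pool = (0, 5, 6)
  T2 needs (0, 2, 3) <= (0, 5, 6) -> finishes; pool += (2, 3, 1) = (2, 8, 7)
  T7 needs (1, 4, 5) <= (2, 8, 7) -> finishes; pool += (2, 1, 1) = (4, 9, 8)
  T1 needs (0, 4, 2) <= (4, 9, 8) -> finishes; pool += (0, 1, 0) = (4, 10, 8)


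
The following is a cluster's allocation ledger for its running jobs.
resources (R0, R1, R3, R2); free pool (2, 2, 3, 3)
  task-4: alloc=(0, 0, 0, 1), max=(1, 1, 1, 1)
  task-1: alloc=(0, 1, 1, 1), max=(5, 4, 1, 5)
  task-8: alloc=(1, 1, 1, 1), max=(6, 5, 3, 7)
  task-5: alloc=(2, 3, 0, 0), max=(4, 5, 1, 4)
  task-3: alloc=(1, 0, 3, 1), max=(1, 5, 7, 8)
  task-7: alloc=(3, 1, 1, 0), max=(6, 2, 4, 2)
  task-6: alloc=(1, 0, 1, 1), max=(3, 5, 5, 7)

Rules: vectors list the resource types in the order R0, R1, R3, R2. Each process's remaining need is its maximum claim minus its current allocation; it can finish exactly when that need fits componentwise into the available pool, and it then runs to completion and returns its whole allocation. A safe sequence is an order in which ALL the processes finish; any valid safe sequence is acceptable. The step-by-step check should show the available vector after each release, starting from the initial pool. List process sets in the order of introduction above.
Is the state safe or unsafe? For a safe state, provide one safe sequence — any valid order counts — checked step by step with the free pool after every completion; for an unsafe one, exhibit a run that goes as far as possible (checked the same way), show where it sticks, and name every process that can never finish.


UNSAFE — no complete ordering exists.
Key observation: R2 is the bottleneck — with task-4, task-5, task-7, task-1 done the pool holds (7, 7, 5, 5), short of every remaining need.
A maximal execution: task-4, task-5, task-7, task-1 — then nothing else fits. Check, step by step:
  pool = (2, 2, 3, 3)
  task-4: need (1, 1, 1, 0) fits (2, 2, 3, 3); releases (0, 0, 0, 1), pool now (2, 2, 3, 4)
  task-5: need (2, 2, 1, 4) fits (2, 2, 3, 4); releases (2, 3, 0, 0), pool now (4, 5, 3, 4)
  task-7: need (3, 1, 3, 2) fits (4, 5, 3, 4); releases (3, 1, 1, 0), pool now (7, 6, 4, 4)
  task-1: need (5, 3, 0, 4) fits (7, 6, 4, 4); releases (0, 1, 1, 1), pool now (7, 7, 5, 5)
  blocked: task-8 wants (5, 4, 2, 6), pool (7, 7, 5, 5) — not enough R2
  blocked: task-3 wants (0, 5, 4, 7), pool (7, 7, 5, 5) — not enough R2
  blocked: task-6 wants (2, 5, 4, 6), pool (7, 7, 5, 5) — not enough R2
Processes that can never finish: task-8, task-3 and task-6.


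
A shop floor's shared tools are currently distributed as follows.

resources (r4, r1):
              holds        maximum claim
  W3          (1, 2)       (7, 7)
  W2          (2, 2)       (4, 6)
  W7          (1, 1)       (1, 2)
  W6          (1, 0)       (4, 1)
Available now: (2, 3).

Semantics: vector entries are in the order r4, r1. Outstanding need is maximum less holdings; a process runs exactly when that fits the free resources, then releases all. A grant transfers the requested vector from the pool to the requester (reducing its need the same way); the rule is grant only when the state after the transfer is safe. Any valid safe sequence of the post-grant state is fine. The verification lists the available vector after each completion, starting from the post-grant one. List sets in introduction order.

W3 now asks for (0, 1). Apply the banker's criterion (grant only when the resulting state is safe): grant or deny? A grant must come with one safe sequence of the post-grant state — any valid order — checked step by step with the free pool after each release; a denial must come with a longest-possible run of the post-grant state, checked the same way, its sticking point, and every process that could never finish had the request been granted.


DENY: after the grant no complete ordering would exist.
Key observation: after W7, W6 complete, (4, 3) is the best the pool ever gets, yet each leftover process wants more r1.
Pretend the grant happened; the run W7, W6 goes as far as possible. Verifying each step:
  pool = (2, 2)
  run W7 (needs (0, 1), free (2, 2)); after release of (1, 1) the pool is (3, 3)
  run W6 (needs (3, 1), free (3, 3)); after release of (1, 0) the pool is (4, 3)
  W3 still needs (6, 4) but only (4, 3) is free — short on r4 and r1
  W2 still needs (2, 4) but only (4, 3) is free — short on r1
Processes that could never finish after the grant: W3 and W2.
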